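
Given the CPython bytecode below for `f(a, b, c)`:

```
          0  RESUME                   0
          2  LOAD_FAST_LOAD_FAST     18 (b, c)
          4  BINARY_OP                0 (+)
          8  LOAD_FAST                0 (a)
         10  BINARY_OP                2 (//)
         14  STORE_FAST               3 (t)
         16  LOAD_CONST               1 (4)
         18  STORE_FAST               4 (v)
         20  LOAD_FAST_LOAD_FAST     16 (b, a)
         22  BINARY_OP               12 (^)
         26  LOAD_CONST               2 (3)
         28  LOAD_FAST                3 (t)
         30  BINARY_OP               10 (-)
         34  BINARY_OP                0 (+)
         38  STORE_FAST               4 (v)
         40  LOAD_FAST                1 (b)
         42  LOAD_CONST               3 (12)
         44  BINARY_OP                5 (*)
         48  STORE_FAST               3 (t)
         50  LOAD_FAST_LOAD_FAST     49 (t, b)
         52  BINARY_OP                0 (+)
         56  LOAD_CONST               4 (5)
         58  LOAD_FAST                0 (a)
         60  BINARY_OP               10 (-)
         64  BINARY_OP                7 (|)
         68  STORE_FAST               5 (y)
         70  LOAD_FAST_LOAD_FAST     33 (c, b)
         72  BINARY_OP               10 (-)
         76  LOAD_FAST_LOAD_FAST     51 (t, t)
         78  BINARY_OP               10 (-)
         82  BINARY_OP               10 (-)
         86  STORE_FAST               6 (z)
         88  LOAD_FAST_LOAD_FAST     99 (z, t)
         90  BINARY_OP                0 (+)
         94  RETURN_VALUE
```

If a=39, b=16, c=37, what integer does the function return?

213

LOAD_FAST_LOAD_FAST b,c → push 16,37. Stack: [16, 37]
BINARY_OP + → 16 + 37 = 53. Stack: [53]
LOAD_FAST a → push 39. Stack: [53, 39]
BINARY_OP // → 53 // 39 = 1. Stack: [1]
STORE_FAST t → t=1. Stack: []
LOAD_CONST → push 4. Stack: [4]
STORE_FAST v → v=4. Stack: []
LOAD_FAST_LOAD_FAST b,a → push 16,39. Stack: [16, 39]
BINARY_OP ^ → 16 ^ 39 = 55. Stack: [55]
LOAD_CONST → push 3. Stack: [55, 3]
LOAD_FAST t → push 1. Stack: [55, 3, 1]
BINARY_OP - → 3 - 1 = 2. Stack: [55, 2]
BINARY_OP + → 55 + 2 = 57. Stack: [57]
STORE_FAST v → v=57. Stack: []
LOAD_FAST b → push 16. Stack: [16]
LOAD_CONST → push 12. Stack: [16, 12]
BINARY_OP * → 16 * 12 = 192. Stack: [192]
STORE_FAST t → t=192. Stack: []
LOAD_FAST_LOAD_FAST t,b → push 192,16. Stack: [192, 16]
BINARY_OP + → 192 + 16 = 208. Stack: [208]
LOAD_CONST → push 5. Stack: [208, 5]
LOAD_FAST a → push 39. Stack: [208, 5, 39]
BINARY_OP - → 5 - 39 = -34. Stack: [208, -34]
BINARY_OP | → 208 | -34 = -34. Stack: [-34]
STORE_FAST y → y=-34. Stack: []
LOAD_FAST_LOAD_FAST c,b → push 37,16. Stack: [37, 16]
BINARY_OP - → 37 - 16 = 21. Stack: [21]
LOAD_FAST_LOAD_FAST t,t → push 192,192. Stack: [21, 192, 192]
BINARY_OP - → 192 - 192 = 0. Stack: [21, 0]
BINARY_OP - → 21 - 0 = 21. Stack: [21]
STORE_FAST z → z=21. Stack: []
LOAD_FAST_LOAD_FAST z,t → push 21,192. Stack: [21, 192]
BINARY_OP + → 21 + 192 = 213. Stack: [213]
RETURN_VALUE → return 213.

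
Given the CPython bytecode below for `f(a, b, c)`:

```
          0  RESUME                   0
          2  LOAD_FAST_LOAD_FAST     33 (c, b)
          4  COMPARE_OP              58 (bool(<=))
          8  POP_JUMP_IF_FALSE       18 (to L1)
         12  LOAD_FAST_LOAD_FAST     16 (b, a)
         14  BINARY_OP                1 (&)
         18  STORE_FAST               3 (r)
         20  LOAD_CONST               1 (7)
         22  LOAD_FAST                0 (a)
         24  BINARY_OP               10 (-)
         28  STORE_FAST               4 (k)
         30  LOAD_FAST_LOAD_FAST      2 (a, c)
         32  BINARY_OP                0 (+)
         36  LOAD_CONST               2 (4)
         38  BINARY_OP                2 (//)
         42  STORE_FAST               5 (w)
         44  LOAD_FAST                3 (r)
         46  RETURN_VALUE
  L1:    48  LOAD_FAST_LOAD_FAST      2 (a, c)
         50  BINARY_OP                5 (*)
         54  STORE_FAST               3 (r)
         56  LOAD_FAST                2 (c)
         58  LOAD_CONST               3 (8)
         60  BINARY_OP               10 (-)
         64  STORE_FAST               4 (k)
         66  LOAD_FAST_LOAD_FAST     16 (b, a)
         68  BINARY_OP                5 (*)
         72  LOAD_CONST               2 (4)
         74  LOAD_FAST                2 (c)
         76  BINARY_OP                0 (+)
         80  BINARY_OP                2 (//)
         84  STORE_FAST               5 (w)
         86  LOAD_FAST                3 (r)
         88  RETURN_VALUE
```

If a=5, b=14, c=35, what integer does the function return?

LOAD_FAST_LOAD_FAST c,b → push 35,14. Stack: [35, 14]
COMPARE_OP bool(<=) → 35 vs 14 = False. Stack: [False]
POP_JUMP_IF_FALSE → pop False; jump. Stack: []
LOAD_FAST_LOAD_FAST a,c → push 5,35. Stack: [5, 35]
BINARY_OP * → 5 * 35 = 175. Stack: [175]
STORE_FAST r → r=175. Stack: []
LOAD_FAST c → push 35. Stack: [35]
LOAD_CONST → push 8. Stack: [35, 8]
BINARY_OP - → 35 - 8 = 27. Stack: [27]
STORE_FAST k → k=27. Stack: []
LOAD_FAST_LOAD_FAST b,a → push 14,5. Stack: [14, 5]
BINARY_OP * → 14 * 5 = 70. Stack: [70]
LOAD_CONST → push 4. Stack: [70, 4]
LOAD_FAST c → push 35. Stack: [70, 4, 35]
BINARY_OP + → 4 + 35 = 39. Stack: [70, 39]
BINARY_OP // → 70 // 39 = 1. Stack: [1]
STORE_FAST w → w=1. Stack: []
LOAD_FAST r → push 175. Stack: [175]
RETURN_VALUE → return 175.

175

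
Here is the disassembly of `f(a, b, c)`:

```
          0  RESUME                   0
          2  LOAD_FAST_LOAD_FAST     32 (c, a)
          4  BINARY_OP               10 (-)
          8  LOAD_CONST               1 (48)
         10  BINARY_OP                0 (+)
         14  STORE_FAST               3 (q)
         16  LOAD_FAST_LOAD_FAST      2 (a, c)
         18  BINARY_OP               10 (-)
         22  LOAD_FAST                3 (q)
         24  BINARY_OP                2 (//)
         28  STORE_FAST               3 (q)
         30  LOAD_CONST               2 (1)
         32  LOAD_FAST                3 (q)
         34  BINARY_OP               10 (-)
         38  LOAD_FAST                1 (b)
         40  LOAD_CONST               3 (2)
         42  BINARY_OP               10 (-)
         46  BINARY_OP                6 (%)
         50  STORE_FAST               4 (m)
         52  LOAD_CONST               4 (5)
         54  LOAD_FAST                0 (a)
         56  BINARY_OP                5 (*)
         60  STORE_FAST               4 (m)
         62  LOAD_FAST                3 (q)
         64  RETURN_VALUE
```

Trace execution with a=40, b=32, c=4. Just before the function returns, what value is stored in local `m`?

200

LOAD_FAST_LOAD_FAST c,a → push 4,40. Stack: [4, 40]
BINARY_OP - → 4 - 40 = -36. Stack: [-36]
LOAD_CONST → push 48. Stack: [-36, 48]
BINARY_OP + → -36 + 48 = 12. Stack: [12]
STORE_FAST q → q=12. Stack: []
LOAD_FAST_LOAD_FAST a,c → push 40,4. Stack: [40, 4]
BINARY_OP - → 40 - 4 = 36. Stack: [36]
LOAD_FAST q → push 12. Stack: [36, 12]
BINARY_OP // → 36 // 12 = 3. Stack: [3]
STORE_FAST q → q=3. Stack: []
LOAD_CONST → push 1. Stack: [1]
LOAD_FAST q → push 3. Stack: [1, 3]
BINARY_OP - → 1 - 3 = -2. Stack: [-2]
LOAD_FAST b → push 32. Stack: [-2, 32]
LOAD_CONST → push 2. Stack: [-2, 32, 2]
BINARY_OP - → 32 - 2 = 30. Stack: [-2, 30]
BINARY_OP % → -2 % 30 = 28. Stack: [28]
STORE_FAST m → m=28. Stack: []
LOAD_CONST → push 5. Stack: [5]
LOAD_FAST a → push 40. Stack: [5, 40]
BINARY_OP * → 5 * 40 = 200. Stack: [200]
STORE_FAST m → m=200. Stack: []
LOAD_FAST q → push 3. Stack: [3]
RETURN_VALUE → return 3.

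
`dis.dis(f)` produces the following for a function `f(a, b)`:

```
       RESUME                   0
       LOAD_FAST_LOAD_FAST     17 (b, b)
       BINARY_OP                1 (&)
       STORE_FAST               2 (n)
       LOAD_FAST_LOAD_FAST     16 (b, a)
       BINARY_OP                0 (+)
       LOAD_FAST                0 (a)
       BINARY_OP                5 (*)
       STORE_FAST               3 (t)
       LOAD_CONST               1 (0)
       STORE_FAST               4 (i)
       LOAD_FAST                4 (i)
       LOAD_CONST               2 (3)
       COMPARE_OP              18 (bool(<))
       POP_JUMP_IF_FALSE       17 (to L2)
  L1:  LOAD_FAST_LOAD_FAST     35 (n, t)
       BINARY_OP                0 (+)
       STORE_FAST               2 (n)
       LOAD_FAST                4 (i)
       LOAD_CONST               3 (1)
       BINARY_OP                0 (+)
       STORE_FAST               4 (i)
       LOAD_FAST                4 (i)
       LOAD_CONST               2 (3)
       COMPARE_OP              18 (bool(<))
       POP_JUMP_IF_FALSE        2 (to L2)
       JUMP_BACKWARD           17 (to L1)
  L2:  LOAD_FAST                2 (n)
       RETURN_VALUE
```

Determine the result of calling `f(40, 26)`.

LOAD_FAST_LOAD_FAST b,b → push 26,26. Stack: [26, 26]
BINARY_OP & → 26 & 26 = 26. Stack: [26]
STORE_FAST n → n=26. Stack: []
LOAD_FAST_LOAD_FAST b,a → push 26,40. Stack: [26, 40]
BINARY_OP + → 26 + 40 = 66. Stack: [66]
LOAD_FAST a → push 40. Stack: [66, 40]
BINARY_OP * → 66 * 40 = 2640. Stack: [2640]
STORE_FAST t → t=2640. Stack: []
LOAD_CONST → push 0. Stack: [0]
STORE_FAST i → i=0. Stack: []
LOAD_FAST i → push 0. Stack: [0]
LOAD_CONST → push 3. Stack: [0, 3]
COMPARE_OP bool(<) → 0 vs 3 = True. Stack: [True]
POP_JUMP_IF_FALSE → pop True; no jump. Stack: []
LOAD_FAST_LOAD_FAST n,t → push 26,2640. Stack: [26, 2640]
BINARY_OP + → 26 + 2640 = 2666. Stack: [2666]
STORE_FAST n → n=2666. Stack: []
LOAD_FAST i → push 0. Stack: [0]
LOAD_CONST → push 1. Stack: [0, 1]
BINARY_OP + → 0 + 1 = 1. Stack: [1]
STORE_FAST i → i=1. Stack: []
LOAD_FAST i → push 1. Stack: [1]
LOAD_CONST → push 3. Stack: [1, 3]
COMPARE_OP bool(<) → 1 vs 3 = True. Stack: [True]
POP_JUMP_IF_FALSE → pop True; no jump. Stack: []
LOAD_FAST_LOAD_FAST n,t → push 2666,2640. Stack: [2666, 2640]
BINARY_OP + → 2666 + 2640 = 5306. Stack: [5306]
STORE_FAST n → n=5306. Stack: []
LOAD_FAST i → push 1. Stack: [1]
LOAD_CONST → push 1. Stack: [1, 1]
BINARY_OP + → 1 + 1 = 2. Stack: [2]
STORE_FAST i → i=2. Stack: []
LOAD_FAST i → push 2. Stack: [2]
LOAD_CONST → push 3. Stack: [2, 3]
COMPARE_OP bool(<) → 2 vs 3 = True. Stack: [True]
POP_JUMP_IF_FALSE → pop True; no jump. Stack: []
LOAD_FAST_LOAD_FAST n,t → push 5306,2640. Stack: [5306, 2640]
BINARY_OP + → 5306 + 2640 = 7946. Stack: [7946]
STORE_FAST n → n=7946. Stack: []
LOAD_FAST i → push 2. Stack: [2]
LOAD_CONST → push 1. Stack: [2, 1]
BINARY_OP + → 2 + 1 = 3. Stack: [3]
STORE_FAST i → i=3. Stack: []
LOAD_FAST i → push 3. Stack: [3]
LOAD_CONST → push 3. Stack: [3, 3]
COMPARE_OP bool(<) → 3 vs 3 = False. Stack: [False]
POP_JUMP_IF_FALSE → pop False; jump. Stack: []
LOAD_FAST n → push 7946. Stack: [7946]
RETURN_VALUE → return 7946.

7946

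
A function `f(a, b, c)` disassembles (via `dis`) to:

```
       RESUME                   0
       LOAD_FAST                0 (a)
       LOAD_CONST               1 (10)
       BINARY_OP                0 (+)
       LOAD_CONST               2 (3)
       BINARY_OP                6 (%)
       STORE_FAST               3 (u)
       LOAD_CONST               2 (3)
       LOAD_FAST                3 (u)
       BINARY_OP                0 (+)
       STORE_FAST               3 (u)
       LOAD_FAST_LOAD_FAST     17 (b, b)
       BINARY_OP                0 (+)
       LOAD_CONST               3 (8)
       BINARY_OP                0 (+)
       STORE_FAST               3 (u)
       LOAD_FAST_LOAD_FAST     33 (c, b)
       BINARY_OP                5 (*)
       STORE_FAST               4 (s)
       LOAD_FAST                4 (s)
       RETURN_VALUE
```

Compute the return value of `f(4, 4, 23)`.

LOAD_FAST a → push 4. Stack: [4]
LOAD_CONST → push 10. Stack: [4, 10]
BINARY_OP + → 4 + 10 = 14. Stack: [14]
LOAD_CONST → push 3. Stack: [14, 3]
BINARY_OP % → 14 % 3 = 2. Stack: [2]
STORE_FAST u → u=2. Stack: []
LOAD_CONST → push 3. Stack: [3]
LOAD_FAST u → push 2. Stack: [3, 2]
BINARY_OP + → 3 + 2 = 5. Stack: [5]
STORE_FAST u → u=5. Stack: []
LOAD_FAST_LOAD_FAST b,b → push 4,4. Stack: [4, 4]
BINARY_OP + → 4 + 4 = 8. Stack: [8]
LOAD_CONST → push 8. Stack: [8, 8]
BINARY_OP + → 8 + 8 = 16. Stack: [16]
STORE_FAST u → u=16. Stack: []
LOAD_FAST_LOAD_FAST c,b → push 23,4. Stack: [23, 4]
BINARY_OP * → 23 * 4 = 92. Stack: [92]
STORE_FAST s → s=92. Stack: []
LOAD_FAST s → push 92. Stack: [92]
RETURN_VALUE → return 92.

92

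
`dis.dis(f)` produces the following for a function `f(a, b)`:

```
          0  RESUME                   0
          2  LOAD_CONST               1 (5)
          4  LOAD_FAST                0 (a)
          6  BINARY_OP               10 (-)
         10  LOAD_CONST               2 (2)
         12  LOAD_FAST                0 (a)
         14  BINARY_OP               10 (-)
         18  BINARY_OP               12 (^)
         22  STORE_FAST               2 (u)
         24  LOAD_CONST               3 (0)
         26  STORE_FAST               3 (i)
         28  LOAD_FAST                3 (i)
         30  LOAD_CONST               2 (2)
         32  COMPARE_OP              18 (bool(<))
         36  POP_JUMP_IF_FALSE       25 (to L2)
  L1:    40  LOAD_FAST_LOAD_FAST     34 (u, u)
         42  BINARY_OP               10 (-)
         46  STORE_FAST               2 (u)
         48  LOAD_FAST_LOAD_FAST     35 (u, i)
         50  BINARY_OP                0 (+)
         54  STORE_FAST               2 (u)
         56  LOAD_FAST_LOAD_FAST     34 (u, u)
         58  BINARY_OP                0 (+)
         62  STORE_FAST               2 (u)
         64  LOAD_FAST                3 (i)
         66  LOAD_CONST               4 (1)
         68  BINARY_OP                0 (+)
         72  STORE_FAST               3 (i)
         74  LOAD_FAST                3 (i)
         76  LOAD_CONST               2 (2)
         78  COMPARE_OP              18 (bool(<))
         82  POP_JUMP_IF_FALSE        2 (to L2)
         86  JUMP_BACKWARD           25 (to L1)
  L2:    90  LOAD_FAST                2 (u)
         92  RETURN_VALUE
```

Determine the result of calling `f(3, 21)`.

LOAD_CONST → push 5. Stack: [5]
LOAD_FAST a → push 3. Stack: [5, 3]
BINARY_OP - → 5 - 3 = 2. Stack: [2]
LOAD_CONST → push 2. Stack: [2, 2]
LOAD_FAST a → push 3. Stack: [2, 2, 3]
BINARY_OP - → 2 - 3 = -1. Stack: [2, -1]
BINARY_OP ^ → 2 ^ -1 = -3. Stack: [-3]
STORE_FAST u → u=-3. Stack: []
LOAD_CONST → push 0. Stack: [0]
STORE_FAST i → i=0. Stack: []
LOAD_FAST i → push 0. Stack: [0]
LOAD_CONST → push 2. Stack: [0, 2]
COMPARE_OP bool(<) → 0 vs 2 = True. Stack: [True]
POP_JUMP_IF_FALSE → pop True; no jump. Stack: []
LOAD_FAST_LOAD_FAST u,u → push -3,-3. Stack: [-3, -3]
BINARY_OP - → -3 - -3 = 0. Stack: [0]
STORE_FAST u → u=0. Stack: []
LOAD_FAST_LOAD_FAST u,i → push 0,0. Stack: [0, 0]
BINARY_OP + → 0 + 0 = 0. Stack: [0]
STORE_FAST u → u=0. Stack: []
LOAD_FAST_LOAD_FAST u,u → push 0,0. Stack: [0, 0]
BINARY_OP + → 0 + 0 = 0. Stack: [0]
STORE_FAST u → u=0. Stack: []
LOAD_FAST i → push 0. Stack: [0]
LOAD_CONST → push 1. Stack: [0, 1]
BINARY_OP + → 0 + 1 = 1. Stack: [1]
STORE_FAST i → i=1. Stack: []
LOAD_FAST i → push 1. Stack: [1]
LOAD_CONST → push 2. Stack: [1, 2]
COMPARE_OP bool(<) → 1 vs 2 = True. Stack: [True]
POP_JUMP_IF_FALSE → pop True; no jump. Stack: []
LOAD_FAST_LOAD_FAST u,u → push 0,0. Stack: [0, 0]
BINARY_OP - → 0 - 0 = 0. Stack: [0]
STORE_FAST u → u=0. Stack: []
LOAD_FAST_LOAD_FAST u,i → push 0,1. Stack: [0, 1]
BINARY_OP + → 0 + 1 = 1. Stack: [1]
STORE_FAST u → u=1. Stack: []
LOAD_FAST_LOAD_FAST u,u → push 1,1. Stack: [1, 1]
BINARY_OP + → 1 + 1 = 2. Stack: [2]
STORE_FAST u → u=2. Stack: []
LOAD_FAST i → push 1. Stack: [1]
LOAD_CONST → push 1. Stack: [1, 1]
BINARY_OP + → 1 + 1 = 2. Stack: [2]
STORE_FAST i → i=2. Stack: []
LOAD_FAST i → push 2. Stack: [2]
LOAD_CONST → push 2. Stack: [2, 2]
COMPARE_OP bool(<) → 2 vs 2 = False. Stack: [False]
POP_JUMP_IF_FALSE → pop False; jump. Stack: []
LOAD_FAST u → push 2. Stack: [2]
RETURN_VALUE → return 2.

2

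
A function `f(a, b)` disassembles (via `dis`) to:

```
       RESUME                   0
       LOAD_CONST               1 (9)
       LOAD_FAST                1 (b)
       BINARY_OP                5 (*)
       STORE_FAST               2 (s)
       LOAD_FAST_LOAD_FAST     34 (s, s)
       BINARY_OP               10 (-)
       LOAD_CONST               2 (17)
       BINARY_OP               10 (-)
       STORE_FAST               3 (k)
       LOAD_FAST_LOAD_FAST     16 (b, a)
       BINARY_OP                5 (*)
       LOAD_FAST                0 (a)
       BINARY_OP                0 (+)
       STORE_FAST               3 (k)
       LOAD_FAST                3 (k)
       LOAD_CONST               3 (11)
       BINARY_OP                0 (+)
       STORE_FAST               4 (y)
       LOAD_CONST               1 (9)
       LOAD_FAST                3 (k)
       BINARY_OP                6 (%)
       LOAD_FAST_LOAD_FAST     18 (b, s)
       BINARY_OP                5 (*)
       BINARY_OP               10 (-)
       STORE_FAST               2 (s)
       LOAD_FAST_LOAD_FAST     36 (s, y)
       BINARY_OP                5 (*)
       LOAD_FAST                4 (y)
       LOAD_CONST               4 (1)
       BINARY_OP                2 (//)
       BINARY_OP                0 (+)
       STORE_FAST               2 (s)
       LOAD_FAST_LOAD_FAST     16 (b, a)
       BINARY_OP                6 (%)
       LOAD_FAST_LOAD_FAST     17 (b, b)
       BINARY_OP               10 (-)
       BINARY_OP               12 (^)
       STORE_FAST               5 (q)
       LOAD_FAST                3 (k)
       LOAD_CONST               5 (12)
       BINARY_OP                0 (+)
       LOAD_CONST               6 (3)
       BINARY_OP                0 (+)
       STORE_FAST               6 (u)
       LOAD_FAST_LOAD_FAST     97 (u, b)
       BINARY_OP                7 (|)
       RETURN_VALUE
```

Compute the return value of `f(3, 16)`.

LOAD_CONST → push 9. Stack: [9]
LOAD_FAST b → push 16. Stack: [9, 16]
BINARY_OP * → 9 * 16 = 144. Stack: [144]
STORE_FAST s → s=144. Stack: []
LOAD_FAST_LOAD_FAST s,s → push 144,144. Stack: [144, 144]
BINARY_OP - → 144 - 144 = 0. Stack: [0]
LOAD_CONST → push 17. Stack: [0, 17]
BINARY_OP - → 0 - 17 = -17. Stack: [-17]
STORE_FAST k → k=-17. Stack: []
LOAD_FAST_LOAD_FAST b,a → push 16,3. Stack: [16, 3]
BINARY_OP * → 16 * 3 = 48. Stack: [48]
LOAD_FAST a → push 3. Stack: [48, 3]
BINARY_OP + → 48 + 3 = 51. Stack: [51]
STORE_FAST k → k=51. Stack: []
LOAD_FAST k → push 51. Stack: [51]
LOAD_CONST → push 11. Stack: [51, 11]
BINARY_OP + → 51 + 11 = 62. Stack: [62]
STORE_FAST y → y=62. Stack: []
LOAD_CONST → push 9. Stack: [9]
LOAD_FAST k → push 51. Stack: [9, 51]
BINARY_OP % → 9 % 51 = 9. Stack: [9]
LOAD_FAST_LOAD_FAST b,s → push 16,144. Stack: [9, 16, 144]
BINARY_OP * → 16 * 144 = 2304. Stack: [9, 2304]
BINARY_OP - → 9 - 2304 = -2295. Stack: [-2295]
STORE_FAST s → s=-2295. Stack: []
LOAD_FAST_LOAD_FAST s,y → push -2295,62. Stack: [-2295, 62]
BINARY_OP * → -2295 * 62 = -142290. Stack: [-142290]
LOAD_FAST y → push 62. Stack: [-142290, 62]
LOAD_CONST → push 1. Stack: [-142290, 62, 1]
BINARY_OP // → 62 // 1 = 62. Stack: [-142290, 62]
BINARY_OP + → -142290 + 62 = -142228. Stack: [-142228]
STORE_FAST s → s=-142228. Stack: []
LOAD_FAST_LOAD_FAST b,a → push 16,3. Stack: [16, 3]
BINARY_OP % → 16 % 3 = 1. Stack: [1]
LOAD_FAST_LOAD_FAST b,b → push 16,16. Stack: [1, 16, 16]
BINARY_OP - → 16 - 16 = 0. Stack: [1, 0]
BINARY_OP ^ → 1 ^ 0 = 1. Stack: [1]
STORE_FAST q → q=1. Stack: []
LOAD_FAST k → push 51. Stack: [51]
LOAD_CONST → push 12. Stack: [51, 12]
BINARY_OP + → 51 + 12 = 63. Stack: [63]
LOAD_CONST → push 3. Stack: [63, 3]
BINARY_OP + → 63 + 3 = 66. Stack: [66]
STORE_FAST u → u=66. Stack: []
LOAD_FAST_LOAD_FAST u,b → push 66,16. Stack: [66, 16]
BINARY_OP | → 66 | 16 = 82. Stack: [82]
RETURN_VALUE → return 82.

82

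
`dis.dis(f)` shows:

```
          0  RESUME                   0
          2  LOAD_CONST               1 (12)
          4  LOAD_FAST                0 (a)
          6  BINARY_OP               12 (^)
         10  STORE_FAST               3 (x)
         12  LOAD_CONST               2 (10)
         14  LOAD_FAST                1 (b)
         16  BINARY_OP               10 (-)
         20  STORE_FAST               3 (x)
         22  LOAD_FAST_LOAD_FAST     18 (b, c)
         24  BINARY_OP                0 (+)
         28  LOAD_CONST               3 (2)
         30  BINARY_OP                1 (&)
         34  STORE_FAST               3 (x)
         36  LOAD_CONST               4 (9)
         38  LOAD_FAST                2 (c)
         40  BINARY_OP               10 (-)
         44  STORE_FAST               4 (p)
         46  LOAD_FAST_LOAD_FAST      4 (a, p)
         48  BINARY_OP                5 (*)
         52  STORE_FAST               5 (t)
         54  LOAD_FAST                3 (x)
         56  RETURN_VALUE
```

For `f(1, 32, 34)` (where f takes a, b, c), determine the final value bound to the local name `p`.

-25

LOAD_CONST → push 12. Stack: [12]
LOAD_FAST a → push 1. Stack: [12, 1]
BINARY_OP ^ → 12 ^ 1 = 13. Stack: [13]
STORE_FAST x → x=13. Stack: []
LOAD_CONST → push 10. Stack: [10]
LOAD_FAST b → push 32. Stack: [10, 32]
BINARY_OP - → 10 - 32 = -22. Stack: [-22]
STORE_FAST x → x=-22. Stack: []
LOAD_FAST_LOAD_FAST b,c → push 32,34. Stack: [32, 34]
BINARY_OP + → 32 + 34 = 66. Stack: [66]
LOAD_CONST → push 2. Stack: [66, 2]
BINARY_OP & → 66 & 2 = 2. Stack: [2]
STORE_FAST x → x=2. Stack: []
LOAD_CONST → push 9. Stack: [9]
LOAD_FAST c → push 34. Stack: [9, 34]
BINARY_OP - → 9 - 34 = -25. Stack: [-25]
STORE_FAST p → p=-25. Stack: []
LOAD_FAST_LOAD_FAST a,p → push 1,-25. Stack: [1, -25]
BINARY_OP * → 1 * -25 = -25. Stack: [-25]
STORE_FAST t → t=-25. Stack: []
LOAD_FAST x → push 2. Stack: [2]
RETURN_VALUE → return 2.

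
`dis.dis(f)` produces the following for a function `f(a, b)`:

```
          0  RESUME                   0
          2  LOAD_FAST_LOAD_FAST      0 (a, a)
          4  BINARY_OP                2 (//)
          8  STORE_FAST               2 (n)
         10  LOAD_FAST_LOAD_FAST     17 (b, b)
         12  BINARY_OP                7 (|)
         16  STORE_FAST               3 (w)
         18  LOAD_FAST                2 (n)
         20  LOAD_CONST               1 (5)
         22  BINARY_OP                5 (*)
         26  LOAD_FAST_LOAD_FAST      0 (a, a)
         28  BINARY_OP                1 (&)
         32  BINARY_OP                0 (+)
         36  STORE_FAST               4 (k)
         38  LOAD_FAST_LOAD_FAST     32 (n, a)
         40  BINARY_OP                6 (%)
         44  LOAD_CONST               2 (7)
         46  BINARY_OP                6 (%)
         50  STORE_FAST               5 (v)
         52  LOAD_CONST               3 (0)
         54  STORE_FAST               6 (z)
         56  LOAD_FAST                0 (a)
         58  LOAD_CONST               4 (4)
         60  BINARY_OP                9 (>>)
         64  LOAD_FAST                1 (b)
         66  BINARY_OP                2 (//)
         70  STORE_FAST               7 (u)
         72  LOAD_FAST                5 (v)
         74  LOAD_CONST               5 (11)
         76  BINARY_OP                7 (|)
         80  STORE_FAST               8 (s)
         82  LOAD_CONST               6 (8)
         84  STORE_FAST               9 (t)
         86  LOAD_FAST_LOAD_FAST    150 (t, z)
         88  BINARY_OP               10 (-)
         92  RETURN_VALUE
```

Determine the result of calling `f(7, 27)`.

LOAD_FAST_LOAD_FAST a,a → push 7,7. Stack: [7, 7]
BINARY_OP // → 7 // 7 = 1. Stack: [1]
STORE_FAST n → n=1. Stack: []
LOAD_FAST_LOAD_FAST b,b → push 27,27. Stack: [27, 27]
BINARY_OP | → 27 | 27 = 27. Stack: [27]
STORE_FAST w → w=27. Stack: []
LOAD_FAST n → push 1. Stack: [1]
LOAD_CONST → push 5. Stack: [1, 5]
BINARY_OP * → 1 * 5 = 5. Stack: [5]
LOAD_FAST_LOAD_FAST a,a → push 7,7. Stack: [5, 7, 7]
BINARY_OP & → 7 & 7 = 7. Stack: [5, 7]
BINARY_OP + → 5 + 7 = 12. Stack: [12]
STORE_FAST k → k=12. Stack: []
LOAD_FAST_LOAD_FAST n,a → push 1,7. Stack: [1, 7]
BINARY_OP % → 1 % 7 = 1. Stack: [1]
LOAD_CONST → push 7. Stack: [1, 7]
BINARY_OP % → 1 % 7 = 1. Stack: [1]
STORE_FAST v → v=1. Stack: []
LOAD_CONST → push 0. Stack: [0]
STORE_FAST z → z=0. Stack: []
LOAD_FAST a → push 7. Stack: [7]
LOAD_CONST → push 4. Stack: [7, 4]
BINARY_OP >> → 7 >> 4 = 0. Stack: [0]
LOAD_FAST b → push 27. Stack: [0, 27]
BINARY_OP // → 0 // 27 = 0. Stack: [0]
STORE_FAST u → u=0. Stack: []
LOAD_FAST v → push 1. Stack: [1]
LOAD_CONST → push 11. Stack: [1, 11]
BINARY_OP | → 1 | 11 = 11. Stack: [11]
STORE_FAST s → s=11. Stack: []
LOAD_CONST → push 8. Stack: [8]
STORE_FAST t → t=8. Stack: []
LOAD_FAST_LOAD_FAST t,z → push 8,0. Stack: [8, 0]
BINARY_OP - → 8 - 0 = 8. Stack: [8]
RETURN_VALUE → return 8.

8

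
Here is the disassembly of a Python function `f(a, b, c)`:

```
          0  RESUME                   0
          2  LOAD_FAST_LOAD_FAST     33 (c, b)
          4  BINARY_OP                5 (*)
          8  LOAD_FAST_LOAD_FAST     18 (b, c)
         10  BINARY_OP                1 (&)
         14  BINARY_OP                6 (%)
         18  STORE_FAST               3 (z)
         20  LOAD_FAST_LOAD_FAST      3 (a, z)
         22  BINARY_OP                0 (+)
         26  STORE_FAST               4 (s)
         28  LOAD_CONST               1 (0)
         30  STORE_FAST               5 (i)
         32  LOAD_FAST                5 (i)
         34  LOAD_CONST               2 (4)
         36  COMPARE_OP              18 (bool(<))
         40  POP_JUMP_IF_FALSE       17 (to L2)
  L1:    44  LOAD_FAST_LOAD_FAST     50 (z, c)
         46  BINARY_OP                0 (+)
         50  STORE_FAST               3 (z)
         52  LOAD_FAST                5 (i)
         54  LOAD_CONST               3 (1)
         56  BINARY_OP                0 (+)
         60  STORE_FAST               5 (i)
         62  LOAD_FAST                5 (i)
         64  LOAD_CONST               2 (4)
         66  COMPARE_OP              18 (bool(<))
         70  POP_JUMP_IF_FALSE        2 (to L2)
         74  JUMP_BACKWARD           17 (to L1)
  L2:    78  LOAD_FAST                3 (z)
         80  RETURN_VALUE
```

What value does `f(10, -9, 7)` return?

LOAD_FAST_LOAD_FAST c,b → push 7,-9. Stack: [7, -9]
BINARY_OP * → 7 * -9 = -63. Stack: [-63]
LOAD_FAST_LOAD_FAST b,c → push -9,7. Stack: [-63, -9, 7]
BINARY_OP & → -9 & 7 = 7. Stack: [-63, 7]
BINARY_OP % → -63 % 7 = 0. Stack: [0]
STORE_FAST z → z=0. Stack: []
LOAD_FAST_LOAD_FAST a,z → push 10,0. Stack: [10, 0]
BINARY_OP + → 10 + 0 = 10. Stack: [10]
STORE_FAST s → s=10. Stack: []
LOAD_CONST → push 0. Stack: [0]
STORE_FAST i → i=0. Stack: []
LOAD_FAST i → push 0. Stack: [0]
LOAD_CONST → push 4. Stack: [0, 4]
COMPARE_OP bool(<) → 0 vs 4 = True. Stack: [True]
POP_JUMP_IF_FALSE → pop True; no jump. Stack: []
LOAD_FAST_LOAD_FAST z,c → push 0,7. Stack: [0, 7]
BINARY_OP + → 0 + 7 = 7. Stack: [7]
STORE_FAST z → z=7. Stack: []
LOAD_FAST i → push 0. Stack: [0]
LOAD_CONST → push 1. Stack: [0, 1]
BINARY_OP + → 0 + 1 = 1. Stack: [1]
STORE_FAST i → i=1. Stack: []
LOAD_FAST i → push 1. Stack: [1]
LOAD_CONST → push 4. Stack: [1, 4]
COMPARE_OP bool(<) → 1 vs 4 = True. Stack: [True]
POP_JUMP_IF_FALSE → pop True; no jump. Stack: []
LOAD_FAST_LOAD_FAST z,c → push 7,7. Stack: [7, 7]
BINARY_OP + → 7 + 7 = 14. Stack: [14]
STORE_FAST z → z=14. Stack: []
LOAD_FAST i → push 1. Stack: [1]
LOAD_CONST → push 1. Stack: [1, 1]
BINARY_OP + → 1 + 1 = 2. Stack: [2]
STORE_FAST i → i=2. Stack: []
LOAD_FAST i → push 2. Stack: [2]
LOAD_CONST → push 4. Stack: [2, 4]
COMPARE_OP bool(<) → 2 vs 4 = True. Stack: [True]
POP_JUMP_IF_FALSE → pop True; no jump. Stack: []
LOAD_FAST_LOAD_FAST z,c → push 14,7. Stack: [14, 7]
BINARY_OP + → 14 + 7 = 21. Stack: [21]
STORE_FAST z → z=21. Stack: []
LOAD_FAST i → push 2. Stack: [2]
LOAD_CONST → push 1. Stack: [2, 1]
BINARY_OP + → 2 + 1 = 3. Stack: [3]
STORE_FAST i → i=3. Stack: []
LOAD_FAST i → push 3. Stack: [3]
LOAD_CONST → push 4. Stack: [3, 4]
COMPARE_OP bool(<) → 3 vs 4 = True. Stack: [True]
POP_JUMP_IF_FALSE → pop True; no jump. Stack: []
LOAD_FAST_LOAD_FAST z,c → push 21,7. Stack: [21, 7]
BINARY_OP + → 21 + 7 = 28. Stack: [28]
STORE_FAST z → z=28. Stack: []
LOAD_FAST i → push 3. Stack: [3]
LOAD_CONST → push 1. Stack: [3, 1]
BINARY_OP + → 3 + 1 = 4. Stack: [4]
STORE_FAST i → i=4. Stack: []
LOAD_FAST i → push 4. Stack: [4]
LOAD_CONST → push 4. Stack: [4, 4]
COMPARE_OP bool(<) → 4 vs 4 = False. Stack: [False]
POP_JUMP_IF_FALSE → pop False; jump. Stack: []
LOAD_FAST z → push 28. Stack: [28]
RETURN_VALUE → return 28.

28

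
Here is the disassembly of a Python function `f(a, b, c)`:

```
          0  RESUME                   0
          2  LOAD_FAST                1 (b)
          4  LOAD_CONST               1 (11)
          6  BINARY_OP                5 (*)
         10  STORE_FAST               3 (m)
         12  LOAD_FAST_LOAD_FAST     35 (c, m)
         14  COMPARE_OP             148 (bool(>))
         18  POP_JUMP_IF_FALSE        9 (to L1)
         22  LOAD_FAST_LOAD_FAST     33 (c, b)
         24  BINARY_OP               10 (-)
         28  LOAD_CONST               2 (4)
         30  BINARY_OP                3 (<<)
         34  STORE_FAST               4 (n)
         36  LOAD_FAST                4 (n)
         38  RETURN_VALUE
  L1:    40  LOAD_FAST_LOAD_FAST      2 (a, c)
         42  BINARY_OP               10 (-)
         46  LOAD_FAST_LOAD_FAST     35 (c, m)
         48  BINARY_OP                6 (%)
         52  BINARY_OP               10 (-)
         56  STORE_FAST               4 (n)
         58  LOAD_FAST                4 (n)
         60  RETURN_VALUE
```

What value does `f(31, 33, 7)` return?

LOAD_FAST b → push 33. Stack: [33]
LOAD_CONST → push 11. Stack: [33, 11]
BINARY_OP * → 33 * 11 = 363. Stack: [363]
STORE_FAST m → m=363. Stack: []
LOAD_FAST_LOAD_FAST c,m → push 7,363. Stack: [7, 363]
COMPARE_OP bool(>) → 7 vs 363 = False. Stack: [False]
POP_JUMP_IF_FALSE → pop False; jump. Stack: []
LOAD_FAST_LOAD_FAST a,c → push 31,7. Stack: [31, 7]
BINARY_OP - → 31 - 7 = 24. Stack: [24]
LOAD_FAST_LOAD_FAST c,m → push 7,363. Stack: [24, 7, 363]
BINARY_OP % → 7 % 363 = 7. Stack: [24, 7]
BINARY_OP - → 24 - 7 = 17. Stack: [17]
STORE_FAST n → n=17. Stack: []
LOAD_FAST n → push 17. Stack: [17]
RETURN_VALUE → return 17.

17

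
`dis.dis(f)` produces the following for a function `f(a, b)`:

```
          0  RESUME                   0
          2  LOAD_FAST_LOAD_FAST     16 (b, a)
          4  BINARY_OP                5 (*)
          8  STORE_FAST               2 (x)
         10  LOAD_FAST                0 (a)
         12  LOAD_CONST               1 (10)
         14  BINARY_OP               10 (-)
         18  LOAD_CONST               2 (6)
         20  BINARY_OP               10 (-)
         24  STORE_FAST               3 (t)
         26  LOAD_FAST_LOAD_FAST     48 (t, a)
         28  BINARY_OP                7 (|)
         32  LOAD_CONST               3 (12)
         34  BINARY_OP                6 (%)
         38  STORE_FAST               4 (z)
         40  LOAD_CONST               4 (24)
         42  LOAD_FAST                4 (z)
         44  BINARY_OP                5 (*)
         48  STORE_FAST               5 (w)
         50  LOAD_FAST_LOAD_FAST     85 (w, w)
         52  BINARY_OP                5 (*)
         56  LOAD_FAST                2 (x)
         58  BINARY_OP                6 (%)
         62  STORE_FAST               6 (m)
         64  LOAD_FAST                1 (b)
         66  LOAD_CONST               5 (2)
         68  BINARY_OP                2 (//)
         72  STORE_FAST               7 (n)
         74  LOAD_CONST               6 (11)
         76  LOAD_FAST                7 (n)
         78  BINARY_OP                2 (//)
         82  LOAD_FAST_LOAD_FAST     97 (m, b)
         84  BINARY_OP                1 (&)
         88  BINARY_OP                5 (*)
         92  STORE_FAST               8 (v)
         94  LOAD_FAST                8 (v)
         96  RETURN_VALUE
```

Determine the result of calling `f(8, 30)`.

0

LOAD_FAST_LOAD_FAST b,a → push 30,8. Stack: [30, 8]
BINARY_OP * → 30 * 8 = 240. Stack: [240]
STORE_FAST x → x=240. Stack: []
LOAD_FAST a → push 8. Stack: [8]
LOAD_CONST → push 10. Stack: [8, 10]
BINARY_OP - → 8 - 10 = -2. Stack: [-2]
LOAD_CONST → push 6. Stack: [-2, 6]
BINARY_OP - → -2 - 6 = -8. Stack: [-8]
STORE_FAST t → t=-8. Stack: []
LOAD_FAST_LOAD_FAST t,a → push -8,8. Stack: [-8, 8]
BINARY_OP | → -8 | 8 = -8. Stack: [-8]
LOAD_CONST → push 12. Stack: [-8, 12]
BINARY_OP % → -8 % 12 = 4. Stack: [4]
STORE_FAST z → z=4. Stack: []
LOAD_CONST → push 24. Stack: [24]
LOAD_FAST z → push 4. Stack: [24, 4]
BINARY_OP * → 24 * 4 = 96. Stack: [96]
STORE_FAST w → w=96. Stack: []
LOAD_FAST_LOAD_FAST w,w → push 96,96. Stack: [96, 96]
BINARY_OP * → 96 * 96 = 9216. Stack: [9216]
LOAD_FAST x → push 240. Stack: [9216, 240]
BINARY_OP % → 9216 % 240 = 96. Stack: [96]
STORE_FAST m → m=96. Stack: []
LOAD_FAST b → push 30. Stack: [30]
LOAD_CONST → push 2. Stack: [30, 2]
BINARY_OP // → 30 // 2 = 15. Stack: [15]
STORE_FAST n → n=15. Stack: []
LOAD_CONST → push 11. Stack: [11]
LOAD_FAST n → push 15. Stack: [11, 15]
BINARY_OP // → 11 // 15 = 0. Stack: [0]
LOAD_FAST_LOAD_FAST m,b → push 96,30. Stack: [0, 96, 30]
BINARY_OP & → 96 & 30 = 0. Stack: [0, 0]
BINARY_OP * → 0 * 0 = 0. Stack: [0]
STORE_FAST v → v=0. Stack: []
LOAD_FAST v → push 0. Stack: [0]
RETURN_VALUE → return 0.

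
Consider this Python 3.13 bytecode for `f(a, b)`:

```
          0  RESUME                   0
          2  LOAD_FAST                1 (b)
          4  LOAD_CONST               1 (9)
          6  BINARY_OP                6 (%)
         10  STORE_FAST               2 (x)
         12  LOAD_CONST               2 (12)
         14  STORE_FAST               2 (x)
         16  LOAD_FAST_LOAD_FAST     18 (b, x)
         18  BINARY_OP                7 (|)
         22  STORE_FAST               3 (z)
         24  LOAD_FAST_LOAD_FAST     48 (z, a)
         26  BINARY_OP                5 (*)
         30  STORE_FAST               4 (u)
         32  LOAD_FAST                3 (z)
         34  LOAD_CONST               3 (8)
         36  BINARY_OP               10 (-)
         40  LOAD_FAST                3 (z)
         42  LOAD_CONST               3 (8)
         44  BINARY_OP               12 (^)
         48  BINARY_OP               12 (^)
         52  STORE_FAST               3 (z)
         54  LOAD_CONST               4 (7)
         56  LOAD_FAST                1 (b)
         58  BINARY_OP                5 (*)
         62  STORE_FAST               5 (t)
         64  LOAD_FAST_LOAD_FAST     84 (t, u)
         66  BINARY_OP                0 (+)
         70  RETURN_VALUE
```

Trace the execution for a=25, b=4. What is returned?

LOAD_FAST b → push 4. Stack: [4]
LOAD_CONST → push 9. Stack: [4, 9]
BINARY_OP % → 4 % 9 = 4. Stack: [4]
STORE_FAST x → x=4. Stack: []
LOAD_CONST → push 12. Stack: [12]
STORE_FAST x → x=12. Stack: []
LOAD_FAST_LOAD_FAST b,x → push 4,12. Stack: [4, 12]
BINARY_OP | → 4 | 12 = 12. Stack: [12]
STORE_FAST z → z=12. Stack: []
LOAD_FAST_LOAD_FAST z,a → push 12,25. Stack: [12, 25]
BINARY_OP * → 12 * 25 = 300. Stack: [300]
STORE_FAST u → u=300. Stack: []
LOAD_FAST z → push 12. Stack: [12]
LOAD_CONST → push 8. Stack: [12, 8]
BINARY_OP - → 12 - 8 = 4. Stack: [4]
LOAD_FAST z → push 12. Stack: [4, 12]
LOAD_CONST → push 8. Stack: [4, 12, 8]
BINARY_OP ^ → 12 ^ 8 = 4. Stack: [4, 4]
BINARY_OP ^ → 4 ^ 4 = 0. Stack: [0]
STORE_FAST z → z=0. Stack: []
LOAD_CONST → push 7. Stack: [7]
LOAD_FAST b → push 4. Stack: [7, 4]
BINARY_OP * → 7 * 4 = 28. Stack: [28]
STORE_FAST t → t=28. Stack: []
LOAD_FAST_LOAD_FAST t,u → push 28,300. Stack: [28, 300]
BINARY_OP + → 28 + 300 = 328. Stack: [328]
RETURN_VALUE → return 328.

328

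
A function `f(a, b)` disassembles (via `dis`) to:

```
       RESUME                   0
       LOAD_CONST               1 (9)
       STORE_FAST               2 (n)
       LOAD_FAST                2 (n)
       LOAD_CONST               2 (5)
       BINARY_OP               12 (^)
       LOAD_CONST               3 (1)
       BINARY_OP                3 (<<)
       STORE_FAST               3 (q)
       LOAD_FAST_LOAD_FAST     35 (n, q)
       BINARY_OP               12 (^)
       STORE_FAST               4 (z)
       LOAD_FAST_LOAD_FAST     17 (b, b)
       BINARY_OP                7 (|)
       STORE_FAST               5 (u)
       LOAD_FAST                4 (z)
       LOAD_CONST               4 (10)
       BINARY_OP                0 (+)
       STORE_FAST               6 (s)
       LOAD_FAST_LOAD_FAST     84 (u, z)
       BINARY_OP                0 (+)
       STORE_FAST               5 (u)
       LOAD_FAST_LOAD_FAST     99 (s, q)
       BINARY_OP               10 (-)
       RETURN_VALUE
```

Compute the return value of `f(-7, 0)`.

3

LOAD_CONST → push 9. Stack: [9]
STORE_FAST n → n=9. Stack: []
LOAD_FAST n → push 9. Stack: [9]
LOAD_CONST → push 5. Stack: [9, 5]
BINARY_OP ^ → 9 ^ 5 = 12. Stack: [12]
LOAD_CONST → push 1. Stack: [12, 1]
BINARY_OP << → 12 << 1 = 24. Stack: [24]
STORE_FAST q → q=24. Stack: []
LOAD_FAST_LOAD_FAST n,q → push 9,24. Stack: [9, 24]
BINARY_OP ^ → 9 ^ 24 = 17. Stack: [17]
STORE_FAST z → z=17. Stack: []
LOAD_FAST_LOAD_FAST b,b → push 0,0. Stack: [0, 0]
BINARY_OP | → 0 | 0 = 0. Stack: [0]
STORE_FAST u → u=0. Stack: []
LOAD_FAST z → push 17. Stack: [17]
LOAD_CONST → push 10. Stack: [17, 10]
BINARY_OP + → 17 + 10 = 27. Stack: [27]
STORE_FAST s → s=27. Stack: []
LOAD_FAST_LOAD_FAST u,z → push 0,17. Stack: [0, 17]
BINARY_OP + → 0 + 17 = 17. Stack: [17]
STORE_FAST u → u=17. Stack: []
LOAD_FAST_LOAD_FAST s,q → push 27,24. Stack: [27, 24]
BINARY_OP - → 27 - 24 = 3. Stack: [3]
RETURN_VALUE → return 3.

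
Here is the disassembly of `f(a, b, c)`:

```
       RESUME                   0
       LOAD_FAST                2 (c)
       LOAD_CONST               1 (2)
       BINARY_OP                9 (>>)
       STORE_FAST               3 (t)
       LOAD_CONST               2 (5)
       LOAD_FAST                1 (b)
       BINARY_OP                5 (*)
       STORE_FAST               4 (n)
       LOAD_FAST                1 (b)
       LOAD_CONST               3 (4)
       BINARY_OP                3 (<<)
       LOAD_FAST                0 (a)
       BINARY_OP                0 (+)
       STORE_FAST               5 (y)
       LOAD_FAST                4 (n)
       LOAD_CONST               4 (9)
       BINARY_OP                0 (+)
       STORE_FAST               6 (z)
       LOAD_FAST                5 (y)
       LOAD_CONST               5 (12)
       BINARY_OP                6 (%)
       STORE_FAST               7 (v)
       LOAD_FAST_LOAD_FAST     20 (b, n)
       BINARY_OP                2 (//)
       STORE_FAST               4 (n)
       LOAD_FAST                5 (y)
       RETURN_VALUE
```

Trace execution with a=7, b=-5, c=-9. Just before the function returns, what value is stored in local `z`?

LOAD_FAST c → push -9. Stack: [-9]
LOAD_CONST → push 2. Stack: [-9, 2]
BINARY_OP >> → -9 >> 2 = -3. Stack: [-3]
STORE_FAST t → t=-3. Stack: []
LOAD_CONST → push 5. Stack: [5]
LOAD_FAST b → push -5. Stack: [5, -5]
BINARY_OP * → 5 * -5 = -25. Stack: [-25]
STORE_FAST n → n=-25. Stack: []
LOAD_FAST b → push -5. Stack: [-5]
LOAD_CONST → push 4. Stack: [-5, 4]
BINARY_OP << → -5 << 4 = -80. Stack: [-80]
LOAD_FAST a → push 7. Stack: [-80, 7]
BINARY_OP + → -80 + 7 = -73. Stack: [-73]
STORE_FAST y → y=-73. Stack: []
LOAD_FAST n → push -25. Stack: [-25]
LOAD_CONST → push 9. Stack: [-25, 9]
BINARY_OP + → -25 + 9 = -16. Stack: [-16]
STORE_FAST z → z=-16. Stack: []
LOAD_FAST y → push -73. Stack: [-73]
LOAD_CONST → push 12. Stack: [-73, 12]
BINARY_OP % → -73 % 12 = 11. Stack: [11]
STORE_FAST v → v=11. Stack: []
LOAD_FAST_LOAD_FAST b,n → push -5,-25. Stack: [-5, -25]
BINARY_OP // → -5 // -25 = 0. Stack: [0]
STORE_FAST n → n=0. Stack: []
LOAD_FAST y → push -73. Stack: [-73]
RETURN_VALUE → return -73.

-16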